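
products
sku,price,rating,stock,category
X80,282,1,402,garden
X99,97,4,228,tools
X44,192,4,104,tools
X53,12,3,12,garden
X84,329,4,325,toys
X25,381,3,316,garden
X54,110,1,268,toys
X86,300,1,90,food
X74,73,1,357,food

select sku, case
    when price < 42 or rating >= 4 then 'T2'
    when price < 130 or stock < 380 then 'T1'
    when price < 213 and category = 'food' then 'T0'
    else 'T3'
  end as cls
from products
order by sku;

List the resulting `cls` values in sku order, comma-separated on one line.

T1, T2, T2, T1, T1, T3, T2, T1, T2

sku=X25: price < 130 or stock < 380 → T1
sku=X44: price < 42 or rating >= 4 → T2
sku=X53: price < 42 or rating >= 4 → T2
sku=X54: price < 130 or stock < 380 → T1
sku=X74: price < 130 or stock < 380 → T1
sku=X80: ELSE → T3
sku=X84: price < 42 or rating >= 4 → T2
sku=X86: price < 130 or stock < 380 → T1
sku=X99: price < 42 or rating >= 4 → T2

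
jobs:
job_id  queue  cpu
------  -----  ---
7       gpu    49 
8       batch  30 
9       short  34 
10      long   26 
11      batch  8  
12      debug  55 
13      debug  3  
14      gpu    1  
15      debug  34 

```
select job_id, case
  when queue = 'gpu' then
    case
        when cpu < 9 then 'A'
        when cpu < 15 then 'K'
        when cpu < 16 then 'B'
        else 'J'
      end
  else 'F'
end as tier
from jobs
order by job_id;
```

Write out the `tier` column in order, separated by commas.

job_id=7: queue='gpu' → inner[ELSE] → J
job_id=8: queue='batch' → outer ELSE → F
job_id=9: queue='short' → outer ELSE → F
job_id=10: queue='long' → outer ELSE → F
job_id=11: queue='batch' → outer ELSE → F
job_id=12: queue='debug' → outer ELSE → F
job_id=13: queue='debug' → outer ELSE → F
job_id=14: queue='gpu' → inner[cpu < 9] → A
job_id=15: queue='debug' → outer ELSE → F

J, F, F, F, F, F, F, A, F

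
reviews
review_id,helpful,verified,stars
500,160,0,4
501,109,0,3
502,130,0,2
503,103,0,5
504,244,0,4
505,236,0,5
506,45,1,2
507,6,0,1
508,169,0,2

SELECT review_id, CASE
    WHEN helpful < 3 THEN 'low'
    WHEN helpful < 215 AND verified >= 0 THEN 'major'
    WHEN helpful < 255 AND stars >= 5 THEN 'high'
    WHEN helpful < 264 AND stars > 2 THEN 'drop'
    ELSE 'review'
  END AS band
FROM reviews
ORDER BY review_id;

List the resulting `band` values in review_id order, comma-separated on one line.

review_id=500: helpful < 215 AND verified >= 0 → major
review_id=501: helpful < 215 AND verified >= 0 → major
review_id=502: helpful < 215 AND verified >= 0 → major
review_id=503: helpful < 215 AND verified >= 0 → major
review_id=504: helpful < 264 AND stars > 2 → drop
review_id=505: helpful < 255 AND stars >= 5 → high
review_id=506: helpful < 215 AND verified >= 0 → major
review_id=507: helpful < 215 AND verified >= 0 → major
review_id=508: helpful < 215 AND verified >= 0 → major

major, major, major, major, drop, high, major, major, major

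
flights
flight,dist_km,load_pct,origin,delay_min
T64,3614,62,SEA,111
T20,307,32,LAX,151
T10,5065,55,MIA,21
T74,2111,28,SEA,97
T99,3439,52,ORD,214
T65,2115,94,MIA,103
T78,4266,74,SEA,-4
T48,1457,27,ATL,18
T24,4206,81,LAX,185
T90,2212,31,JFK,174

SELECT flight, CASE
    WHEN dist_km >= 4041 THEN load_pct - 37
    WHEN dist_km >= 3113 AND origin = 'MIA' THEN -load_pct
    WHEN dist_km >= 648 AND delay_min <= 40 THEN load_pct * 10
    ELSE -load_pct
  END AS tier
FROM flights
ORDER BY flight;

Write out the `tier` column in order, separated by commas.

flight=T10: dist_km >= 4041 → 18
flight=T20: ELSE → -32
flight=T24: dist_km >= 4041 → 44
flight=T48: dist_km >= 648 AND delay_min <= 40 → 270
flight=T64: ELSE → -62
flight=T65: ELSE → -94
flight=T74: ELSE → -28
flight=T78: dist_km >= 4041 → 37
flight=T90: ELSE → -31
flight=T99: ELSE → -52

18, -32, 44, 270, -62, -94, -28, 37, -31, -52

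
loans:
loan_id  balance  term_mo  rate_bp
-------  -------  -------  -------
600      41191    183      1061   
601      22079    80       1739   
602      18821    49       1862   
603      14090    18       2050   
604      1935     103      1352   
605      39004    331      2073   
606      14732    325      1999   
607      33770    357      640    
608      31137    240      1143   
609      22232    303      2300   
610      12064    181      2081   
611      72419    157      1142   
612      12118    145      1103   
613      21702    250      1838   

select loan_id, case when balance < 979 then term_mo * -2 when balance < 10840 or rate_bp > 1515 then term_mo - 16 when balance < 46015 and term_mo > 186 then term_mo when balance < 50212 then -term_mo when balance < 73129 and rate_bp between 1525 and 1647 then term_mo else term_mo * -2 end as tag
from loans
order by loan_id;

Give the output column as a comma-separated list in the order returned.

-183, 64, 33, 2, 87, 315, 309, 357, 240, 287, 165, -314, -145, 234

loan_id=600: balance < 50212 → -183
loan_id=601: balance < 10840 or rate_bp > 1515 → 64
loan_id=602: balance < 10840 or rate_bp > 1515 → 33
loan_id=603: balance < 10840 or rate_bp > 1515 → 2
loan_id=604: balance < 10840 or rate_bp > 1515 → 87
loan_id=605: balance < 10840 or rate_bp > 1515 → 315
loan_id=606: balance < 10840 or rate_bp > 1515 → 309
loan_id=607: balance < 46015 and term_mo > 186 → 357
loan_id=608: balance < 46015 and term_mo > 186 → 240
loan_id=609: balance < 10840 or rate_bp > 1515 → 287
loan_id=610: balance < 10840 or rate_bp > 1515 → 165
loan_id=611: ELSE → -314
loan_id=612: balance < 50212 → -145
loan_id=613: balance < 10840 or rate_bp > 1515 → 234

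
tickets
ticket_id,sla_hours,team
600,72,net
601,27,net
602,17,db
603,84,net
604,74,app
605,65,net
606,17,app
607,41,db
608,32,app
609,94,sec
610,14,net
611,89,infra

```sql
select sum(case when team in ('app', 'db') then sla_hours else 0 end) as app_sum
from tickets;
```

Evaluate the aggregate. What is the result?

181

ticket_id=600: ✗
ticket_id=601: ✗
ticket_id=602: ✓ → 17
ticket_id=603: ✗
ticket_id=604: ✓ → 74
ticket_id=605: ✗
ticket_id=606: ✓ → 17
ticket_id=607: ✓ → 41
ticket_id=608: ✓ → 32
ticket_id=609: ✗
ticket_id=610: ✗
ticket_id=611: ✗
app_sum = 17 + 74 + 17 + 41 + 32 = 181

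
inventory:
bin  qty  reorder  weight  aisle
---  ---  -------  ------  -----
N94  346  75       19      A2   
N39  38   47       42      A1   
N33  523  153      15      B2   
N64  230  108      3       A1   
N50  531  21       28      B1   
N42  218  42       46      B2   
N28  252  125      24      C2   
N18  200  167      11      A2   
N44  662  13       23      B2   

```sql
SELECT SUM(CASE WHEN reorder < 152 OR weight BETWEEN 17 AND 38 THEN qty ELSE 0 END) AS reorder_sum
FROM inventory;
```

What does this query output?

2277

bin=N94: ✓ → 346
bin=N39: ✓ → 38
bin=N33: ✗
bin=N64: ✓ → 230
bin=N50: ✓ → 531
bin=N42: ✓ → 218
bin=N28: ✓ → 252
bin=N18: ✗
bin=N44: ✓ → 662
reorder_sum = 346 + 38 + 230 + 531 + 218 + 252 + 662 = 2277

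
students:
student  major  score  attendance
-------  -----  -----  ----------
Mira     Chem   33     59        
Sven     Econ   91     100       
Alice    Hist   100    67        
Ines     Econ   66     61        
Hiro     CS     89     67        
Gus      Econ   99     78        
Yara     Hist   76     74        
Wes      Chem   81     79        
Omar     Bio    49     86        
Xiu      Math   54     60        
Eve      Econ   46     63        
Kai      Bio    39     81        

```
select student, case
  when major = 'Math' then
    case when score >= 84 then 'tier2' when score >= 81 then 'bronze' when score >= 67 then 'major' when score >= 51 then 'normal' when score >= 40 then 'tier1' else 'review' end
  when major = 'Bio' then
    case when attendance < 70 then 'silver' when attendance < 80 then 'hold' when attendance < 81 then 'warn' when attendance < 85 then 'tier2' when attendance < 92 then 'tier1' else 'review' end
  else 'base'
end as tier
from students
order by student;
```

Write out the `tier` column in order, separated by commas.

base, base, base, base, base, tier2, base, tier1, base, base, normal, base

student=Alice: major='Hist' → outer ELSE → base
student=Eve: major='Econ' → outer ELSE → base
student=Gus: major='Econ' → outer ELSE → base
student=Hiro: major='CS' → outer ELSE → base
student=Ines: major='Econ' → outer ELSE → base
student=Kai: major='Bio' → inner[attendance < 85] → tier2
student=Mira: major='Chem' → outer ELSE → base
student=Omar: major='Bio' → inner[attendance < 92] → tier1
student=Sven: major='Econ' → outer ELSE → base
student=Wes: major='Chem' → outer ELSE → base
student=Xiu: major='Math' → inner[score >= 51] → normal
student=Yara: major='Hist' → outer ELSE → base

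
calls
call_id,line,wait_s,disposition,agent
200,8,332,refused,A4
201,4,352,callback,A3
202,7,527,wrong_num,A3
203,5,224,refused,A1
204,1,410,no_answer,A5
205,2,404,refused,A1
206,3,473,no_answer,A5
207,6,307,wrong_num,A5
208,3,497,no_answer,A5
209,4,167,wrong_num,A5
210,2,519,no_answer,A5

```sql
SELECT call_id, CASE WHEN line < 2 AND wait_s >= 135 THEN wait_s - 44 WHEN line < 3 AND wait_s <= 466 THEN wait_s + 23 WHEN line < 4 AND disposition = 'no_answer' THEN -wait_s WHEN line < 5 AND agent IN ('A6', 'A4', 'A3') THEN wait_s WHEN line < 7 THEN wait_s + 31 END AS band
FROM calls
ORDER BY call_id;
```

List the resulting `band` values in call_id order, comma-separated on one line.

call_id=200: (no match → NULL) → NULL
call_id=201: line < 5 AND agent IN ('A6', 'A4', 'A3') → 352
call_id=202: (no match → NULL) → NULL
call_id=203: line < 7 → 255
call_id=204: line < 2 AND wait_s >= 135 → 366
call_id=205: line < 3 AND wait_s <= 466 → 427
call_id=206: line < 4 AND disposition = 'no_answer' → -473
call_id=207: line < 7 → 338
call_id=208: line < 4 AND disposition = 'no_answer' → -497
call_id=209: line < 7 → 198
call_id=210: line < 4 AND disposition = 'no_answer' → -519

NULL, 352, NULL, 255, 366, 427, -473, 338, -497, 198, -519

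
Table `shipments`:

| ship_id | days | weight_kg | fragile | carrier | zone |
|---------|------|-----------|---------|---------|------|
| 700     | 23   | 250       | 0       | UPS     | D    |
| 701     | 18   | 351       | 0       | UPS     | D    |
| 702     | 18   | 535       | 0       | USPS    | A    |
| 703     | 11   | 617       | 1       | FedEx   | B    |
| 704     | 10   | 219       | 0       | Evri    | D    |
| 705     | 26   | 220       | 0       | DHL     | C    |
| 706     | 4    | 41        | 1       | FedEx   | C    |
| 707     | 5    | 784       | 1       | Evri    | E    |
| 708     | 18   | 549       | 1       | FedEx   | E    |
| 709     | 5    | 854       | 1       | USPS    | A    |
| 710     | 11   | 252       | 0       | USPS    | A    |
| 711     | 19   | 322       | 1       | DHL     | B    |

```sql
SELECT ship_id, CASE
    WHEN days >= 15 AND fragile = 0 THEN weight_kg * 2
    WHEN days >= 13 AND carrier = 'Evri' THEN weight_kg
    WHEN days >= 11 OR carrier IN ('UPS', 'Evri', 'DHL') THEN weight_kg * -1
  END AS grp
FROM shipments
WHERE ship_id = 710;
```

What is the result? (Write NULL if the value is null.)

-252

ship_id = 710: days=11, weight_kg=252, fragile=0, carrier=USPS, zone=A.
days >= 15 AND fragile = 0 → false
days >= 13 AND carrier = 'Evri' → false
days >= 11 OR carrier IN ('UPS', 'Evri', 'DHL') → true → -252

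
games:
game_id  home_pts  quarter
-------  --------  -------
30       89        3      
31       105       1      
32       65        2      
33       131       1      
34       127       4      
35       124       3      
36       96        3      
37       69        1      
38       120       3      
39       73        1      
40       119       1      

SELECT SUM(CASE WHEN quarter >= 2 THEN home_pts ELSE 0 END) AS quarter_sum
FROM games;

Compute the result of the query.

621

game_id=30: ✓ → 89
game_id=31: ✗
game_id=32: ✓ → 65
game_id=33: ✗
game_id=34: ✓ → 127
game_id=35: ✓ → 124
game_id=36: ✓ → 96
game_id=37: ✗
game_id=38: ✓ → 120
game_id=39: ✗
game_id=40: ✗
quarter_sum = 89 + 65 + 127 + 124 + 96 + 120 = 621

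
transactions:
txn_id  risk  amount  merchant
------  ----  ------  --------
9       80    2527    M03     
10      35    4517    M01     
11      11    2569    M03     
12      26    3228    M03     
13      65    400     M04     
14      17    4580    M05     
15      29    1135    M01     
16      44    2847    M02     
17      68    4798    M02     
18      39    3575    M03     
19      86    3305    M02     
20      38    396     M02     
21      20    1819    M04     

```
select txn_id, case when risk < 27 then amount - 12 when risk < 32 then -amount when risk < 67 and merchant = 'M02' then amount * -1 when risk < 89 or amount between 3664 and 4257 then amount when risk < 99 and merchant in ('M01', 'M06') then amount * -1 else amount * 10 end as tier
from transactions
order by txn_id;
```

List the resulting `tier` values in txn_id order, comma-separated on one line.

2527, 4517, 2557, 3216, 400, 4568, -1135, -2847, 4798, 3575, 3305, -396, 1807

txn_id=9: risk < 89 or amount between 3664 and 4257 → 2527
txn_id=10: risk < 89 or amount between 3664 and 4257 → 4517
txn_id=11: risk < 27 → 2557
txn_id=12: risk < 27 → 3216
txn_id=13: risk < 89 or amount between 3664 and 4257 → 400
txn_id=14: risk < 27 → 4568
txn_id=15: risk < 32 → -1135
txn_id=16: risk < 67 and merchant = 'M02' → -2847
txn_id=17: risk < 89 or amount between 3664 and 4257 → 4798
txn_id=18: risk < 89 or amount between 3664 and 4257 → 3575
txn_id=19: risk < 89 or amount between 3664 and 4257 → 3305
txn_id=20: risk < 67 and merchant = 'M02' → -396
txn_id=21: risk < 27 → 1807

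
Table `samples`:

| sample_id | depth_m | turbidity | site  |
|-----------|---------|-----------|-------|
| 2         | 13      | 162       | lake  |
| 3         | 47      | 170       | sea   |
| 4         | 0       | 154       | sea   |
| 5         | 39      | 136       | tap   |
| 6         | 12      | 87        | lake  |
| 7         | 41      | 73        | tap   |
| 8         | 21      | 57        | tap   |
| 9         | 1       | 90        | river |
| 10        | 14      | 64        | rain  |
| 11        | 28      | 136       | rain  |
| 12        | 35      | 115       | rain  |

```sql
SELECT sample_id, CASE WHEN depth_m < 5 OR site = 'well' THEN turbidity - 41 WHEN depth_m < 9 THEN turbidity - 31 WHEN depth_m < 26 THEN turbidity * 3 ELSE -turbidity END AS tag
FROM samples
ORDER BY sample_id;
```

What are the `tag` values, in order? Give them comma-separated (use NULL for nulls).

sample_id=2: depth_m < 26 → 486
sample_id=3: ELSE → -170
sample_id=4: depth_m < 5 OR site = 'well' → 113
sample_id=5: ELSE → -136
sample_id=6: depth_m < 26 → 261
sample_id=7: ELSE → -73
sample_id=8: depth_m < 26 → 171
sample_id=9: depth_m < 5 OR site = 'well' → 49
sample_id=10: depth_m < 26 → 192
sample_id=11: ELSE → -136
sample_id=12: ELSE → -115

486, -170, 113, -136, 261, -73, 171, 49, 192, -136, -115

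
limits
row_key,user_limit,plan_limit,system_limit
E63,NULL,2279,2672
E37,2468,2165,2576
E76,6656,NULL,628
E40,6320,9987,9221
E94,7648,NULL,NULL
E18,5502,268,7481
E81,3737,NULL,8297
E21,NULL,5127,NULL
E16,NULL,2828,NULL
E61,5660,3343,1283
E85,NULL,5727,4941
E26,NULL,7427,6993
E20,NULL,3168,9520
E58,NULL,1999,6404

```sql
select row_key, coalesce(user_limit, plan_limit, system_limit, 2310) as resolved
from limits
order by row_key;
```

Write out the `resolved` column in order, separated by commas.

2828, 5502, 3168, 5127, 7427, 2468, 6320, 1999, 5660, 2279, 6656, 3737, 5727, 7648

row_key=E16: user_limit=NULL, plan_limit=2828 → 2828
row_key=E18: user_limit=5502 → 5502
row_key=E20: user_limit=NULL, plan_limit=3168 → 3168
row_key=E21: user_limit=NULL, plan_limit=5127 → 5127
row_key=E26: user_limit=NULL, plan_limit=7427 → 7427
row_key=E37: user_limit=2468 → 2468
row_key=E40: user_limit=6320 → 6320
row_key=E58: user_limit=NULL, plan_limit=1999 → 1999
row_key=E61: user_limit=5660 → 5660
row_key=E63: user_limit=NULL, plan_limit=2279 → 2279
row_key=E76: user_limit=6656 → 6656
row_key=E81: user_limit=3737 → 3737
row_key=E85: user_limit=NULL, plan_limit=5727 → 5727
row_key=E94: user_limit=7648 → 7648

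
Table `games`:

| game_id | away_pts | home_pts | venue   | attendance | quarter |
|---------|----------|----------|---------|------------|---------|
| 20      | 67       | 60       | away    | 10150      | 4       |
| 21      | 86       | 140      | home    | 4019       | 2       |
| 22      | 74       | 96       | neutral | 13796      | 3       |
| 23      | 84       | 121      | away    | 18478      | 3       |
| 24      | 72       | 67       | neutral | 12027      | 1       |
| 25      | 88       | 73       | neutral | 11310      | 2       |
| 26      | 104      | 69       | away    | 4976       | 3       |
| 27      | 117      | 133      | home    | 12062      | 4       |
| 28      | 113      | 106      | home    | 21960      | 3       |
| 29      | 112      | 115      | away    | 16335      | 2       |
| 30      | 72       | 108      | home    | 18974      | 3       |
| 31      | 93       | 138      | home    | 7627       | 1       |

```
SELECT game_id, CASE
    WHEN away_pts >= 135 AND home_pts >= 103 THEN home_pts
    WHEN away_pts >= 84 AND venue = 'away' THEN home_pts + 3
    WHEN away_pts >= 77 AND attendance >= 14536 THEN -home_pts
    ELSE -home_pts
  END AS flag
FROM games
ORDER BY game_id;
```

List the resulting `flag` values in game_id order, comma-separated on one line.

game_id=20: ELSE → -60
game_id=21: ELSE → -140
game_id=22: ELSE → -96
game_id=23: away_pts >= 84 AND venue = 'away' → 124
game_id=24: ELSE → -67
game_id=25: ELSE → -73
game_id=26: away_pts >= 84 AND venue = 'away' → 72
game_id=27: ELSE → -133
game_id=28: away_pts >= 77 AND attendance >= 14536 → -106
game_id=29: away_pts >= 84 AND venue = 'away' → 118
game_id=30: ELSE → -108
game_id=31: ELSE → -138

-60, -140, -96, 124, -67, -73, 72, -133, -106, 118, -108, -138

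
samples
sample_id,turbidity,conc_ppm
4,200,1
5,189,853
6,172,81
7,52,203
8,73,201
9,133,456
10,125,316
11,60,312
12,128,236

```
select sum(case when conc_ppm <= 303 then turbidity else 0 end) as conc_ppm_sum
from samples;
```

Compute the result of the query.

sample_id=4: ✓ → 200
sample_id=5: ✗
sample_id=6: ✓ → 172
sample_id=7: ✓ → 52
sample_id=8: ✓ → 73
sample_id=9: ✗
sample_id=10: ✗
sample_id=11: ✗
sample_id=12: ✓ → 128
conc_ppm_sum = 200 + 172 + 52 + 73 + 128 = 625

625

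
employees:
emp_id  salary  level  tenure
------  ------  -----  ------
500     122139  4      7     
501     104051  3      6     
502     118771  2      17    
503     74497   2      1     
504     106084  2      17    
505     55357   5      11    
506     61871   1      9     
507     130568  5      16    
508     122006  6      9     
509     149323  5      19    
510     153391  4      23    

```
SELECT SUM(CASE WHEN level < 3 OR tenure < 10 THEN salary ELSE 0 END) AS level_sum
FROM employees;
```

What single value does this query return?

emp_id=500: ✓ → 122139
emp_id=501: ✓ → 104051
emp_id=502: ✓ → 118771
emp_id=503: ✓ → 74497
emp_id=504: ✓ → 106084
emp_id=505: ✗
emp_id=506: ✓ → 61871
emp_id=507: ✗
emp_id=508: ✓ → 122006
emp_id=509: ✗
emp_id=510: ✗
level_sum = 122139 + 104051 + 118771 + 74497 + 106084 + 61871 + 122006 = 709419

709419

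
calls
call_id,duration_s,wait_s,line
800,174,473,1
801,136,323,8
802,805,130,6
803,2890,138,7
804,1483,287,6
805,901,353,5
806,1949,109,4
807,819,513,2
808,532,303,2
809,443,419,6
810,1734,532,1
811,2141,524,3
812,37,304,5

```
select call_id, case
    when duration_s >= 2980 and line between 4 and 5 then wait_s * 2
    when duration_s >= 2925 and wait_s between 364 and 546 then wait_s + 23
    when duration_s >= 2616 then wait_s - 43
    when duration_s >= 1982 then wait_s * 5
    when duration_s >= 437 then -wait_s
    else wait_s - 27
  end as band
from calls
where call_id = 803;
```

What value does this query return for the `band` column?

95

call_id = 803: duration_s=2890, wait_s=138, line=7.
duration_s >= 2980 and line between 4 and 5 → false
duration_s >= 2925 and wait_s between 364 and 546 → false
duration_s >= 2616 → true → 95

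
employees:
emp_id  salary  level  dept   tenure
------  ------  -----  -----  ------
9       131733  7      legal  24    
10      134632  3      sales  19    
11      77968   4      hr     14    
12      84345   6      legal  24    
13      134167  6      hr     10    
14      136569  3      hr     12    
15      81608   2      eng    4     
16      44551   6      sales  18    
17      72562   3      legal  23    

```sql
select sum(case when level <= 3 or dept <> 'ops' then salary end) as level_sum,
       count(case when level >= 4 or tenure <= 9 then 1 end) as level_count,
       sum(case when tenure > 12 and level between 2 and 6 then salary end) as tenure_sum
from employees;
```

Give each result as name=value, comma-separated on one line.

[level_sum: level <= 3 or dept <> 'ops']
emp_id=9: ✓ → 131733
emp_id=10: ✓ → 134632
emp_id=11: ✓ → 77968
emp_id=12: ✓ → 84345
emp_id=13: ✓ → 134167
emp_id=14: ✓ → 136569
emp_id=15: ✓ → 81608
emp_id=16: ✓ → 44551
emp_id=17: ✓ → 72562
level_sum = 131733 + 134632 + 77968 + 84345 + 134167 + 136569 + 81608 + 44551 + 72562 = 898135
—
[level_count: level >= 4 or tenure <= 9]
emp_id=9: ✓ → 1
emp_id=10: ✗
emp_id=11: ✓ → 1
emp_id=12: ✓ → 1
emp_id=13: ✓ → 1
emp_id=14: ✗
emp_id=15: ✓ → 1
emp_id=16: ✓ → 1
emp_id=17: ✗
level_count = COUNT(1, 1, 1, 1, 1, 1) = 6
—
[tenure_sum: tenure > 12 and level between 2 and 6]
emp_id=9: ✗
emp_id=10: ✓ → 134632
emp_id=11: ✓ → 77968
emp_id=12: ✓ → 84345
emp_id=13: ✗
emp_id=14: ✗
emp_id=15: ✗
emp_id=16: ✓ → 44551
emp_id=17: ✓ → 72562
tenure_sum = 134632 + 77968 + 84345 + 44551 + 72562 = 414058

level_sum=898135, level_count=6, tenure_sum=414058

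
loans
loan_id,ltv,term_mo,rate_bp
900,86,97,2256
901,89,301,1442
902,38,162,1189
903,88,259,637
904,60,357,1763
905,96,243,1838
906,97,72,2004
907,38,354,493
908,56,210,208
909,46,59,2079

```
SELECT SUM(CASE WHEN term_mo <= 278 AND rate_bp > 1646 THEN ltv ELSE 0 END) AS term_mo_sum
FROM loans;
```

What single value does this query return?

325

loan_id=900: ✓ → 86
loan_id=901: ✗
loan_id=902: ✗
loan_id=903: ✗
loan_id=904: ✗
loan_id=905: ✓ → 96
loan_id=906: ✓ → 97
loan_id=907: ✗
loan_id=908: ✗
loan_id=909: ✓ → 46
term_mo_sum = 86 + 96 + 97 + 46 = 325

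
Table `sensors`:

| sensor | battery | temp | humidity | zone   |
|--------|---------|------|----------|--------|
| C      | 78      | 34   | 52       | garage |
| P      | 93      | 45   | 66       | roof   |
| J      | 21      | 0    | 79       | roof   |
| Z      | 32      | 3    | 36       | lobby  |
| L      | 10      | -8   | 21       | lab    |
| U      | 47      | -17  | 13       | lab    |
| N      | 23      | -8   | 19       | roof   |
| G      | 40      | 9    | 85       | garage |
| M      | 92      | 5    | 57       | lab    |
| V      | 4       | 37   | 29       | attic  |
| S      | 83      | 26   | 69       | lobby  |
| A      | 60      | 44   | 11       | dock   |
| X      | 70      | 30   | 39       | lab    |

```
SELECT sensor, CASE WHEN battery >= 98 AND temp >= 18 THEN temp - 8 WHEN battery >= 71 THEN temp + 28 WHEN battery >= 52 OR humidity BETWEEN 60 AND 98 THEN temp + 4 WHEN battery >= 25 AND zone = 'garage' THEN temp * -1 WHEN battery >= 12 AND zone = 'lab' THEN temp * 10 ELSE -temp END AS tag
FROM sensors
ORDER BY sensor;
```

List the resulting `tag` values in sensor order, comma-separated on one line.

48, 62, 13, 4, 8, 33, 8, 73, 54, -170, -37, 34, -3

sensor=A: battery >= 52 OR humidity BETWEEN 60 AND 98 → 48
sensor=C: battery >= 71 → 62
sensor=G: battery >= 52 OR humidity BETWEEN 60 AND 98 → 13
sensor=J: battery >= 52 OR humidity BETWEEN 60 AND 98 → 4
sensor=L: ELSE → 8
sensor=M: battery >= 71 → 33
sensor=N: ELSE → 8
sensor=P: battery >= 71 → 73
sensor=S: battery >= 71 → 54
sensor=U: battery >= 12 AND zone = 'lab' → -170
sensor=V: ELSE → -37
sensor=X: battery >= 52 OR humidity BETWEEN 60 AND 98 → 34
sensor=Z: ELSE → -3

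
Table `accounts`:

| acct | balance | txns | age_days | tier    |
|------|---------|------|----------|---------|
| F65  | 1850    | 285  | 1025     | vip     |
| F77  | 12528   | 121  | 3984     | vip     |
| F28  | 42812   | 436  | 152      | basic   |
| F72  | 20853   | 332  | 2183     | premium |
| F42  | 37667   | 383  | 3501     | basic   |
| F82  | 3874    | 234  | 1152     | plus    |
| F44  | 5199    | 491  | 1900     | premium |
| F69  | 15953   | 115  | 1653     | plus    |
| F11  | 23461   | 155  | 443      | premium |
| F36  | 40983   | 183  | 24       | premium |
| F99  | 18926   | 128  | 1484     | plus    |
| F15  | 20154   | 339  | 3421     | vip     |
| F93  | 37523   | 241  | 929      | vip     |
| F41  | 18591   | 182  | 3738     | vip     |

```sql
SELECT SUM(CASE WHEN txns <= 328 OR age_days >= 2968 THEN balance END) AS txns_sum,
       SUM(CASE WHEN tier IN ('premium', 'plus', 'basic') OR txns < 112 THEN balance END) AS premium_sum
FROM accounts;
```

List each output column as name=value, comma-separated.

[txns_sum: txns <= 328 OR age_days >= 2968]
acct=F65: ✓ → 1850
acct=F77: ✓ → 12528
acct=F28: ✗
acct=F72: ✗
acct=F42: ✓ → 37667
acct=F82: ✓ → 3874
acct=F44: ✗
acct=F69: ✓ → 15953
acct=F11: ✓ → 23461
acct=F36: ✓ → 40983
acct=F99: ✓ → 18926
acct=F15: ✓ → 20154
acct=F93: ✓ → 37523
acct=F41: ✓ → 18591
txns_sum = 1850 + 12528 + 37667 + 3874 + 15953 + 23461 + 40983 + 18926 + 20154 + 37523 + 18591 = 231510
—
[premium_sum: tier IN ('premium', 'plus', 'basic') OR txns < 112]
acct=F65: ✗
acct=F77: ✗
acct=F28: ✓ → 42812
acct=F72: ✓ → 20853
acct=F42: ✓ → 37667
acct=F82: ✓ → 3874
acct=F44: ✓ → 5199
acct=F69: ✓ → 15953
acct=F11: ✓ → 23461
acct=F36: ✓ → 40983
acct=F99: ✓ → 18926
acct=F15: ✗
acct=F93: ✗
acct=F41: ✗
premium_sum = 42812 + 20853 + 37667 + 3874 + 5199 + 15953 + 23461 + 40983 + 18926 = 209728

txns_sum=231510, premium_sum=209728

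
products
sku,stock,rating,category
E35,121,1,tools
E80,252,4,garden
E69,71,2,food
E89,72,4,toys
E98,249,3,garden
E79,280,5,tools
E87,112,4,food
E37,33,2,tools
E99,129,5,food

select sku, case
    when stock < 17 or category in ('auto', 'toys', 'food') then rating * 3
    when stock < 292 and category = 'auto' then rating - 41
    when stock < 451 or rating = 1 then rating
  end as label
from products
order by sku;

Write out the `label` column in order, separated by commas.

1, 2, 6, 5, 4, 12, 12, 3, 15

sku=E35: stock < 451 or rating = 1 → 1
sku=E37: stock < 451 or rating = 1 → 2
sku=E69: stock < 17 or category in ('auto', 'toys', 'food') → 6
sku=E79: stock < 451 or rating = 1 → 5
sku=E80: stock < 451 or rating = 1 → 4
sku=E87: stock < 17 or category in ('auto', 'toys', 'food') → 12
sku=E89: stock < 17 or category in ('auto', 'toys', 'food') → 12
sku=E98: stock < 451 or rating = 1 → 3
sku=E99: stock < 17 or category in ('auto', 'toys', 'food') → 15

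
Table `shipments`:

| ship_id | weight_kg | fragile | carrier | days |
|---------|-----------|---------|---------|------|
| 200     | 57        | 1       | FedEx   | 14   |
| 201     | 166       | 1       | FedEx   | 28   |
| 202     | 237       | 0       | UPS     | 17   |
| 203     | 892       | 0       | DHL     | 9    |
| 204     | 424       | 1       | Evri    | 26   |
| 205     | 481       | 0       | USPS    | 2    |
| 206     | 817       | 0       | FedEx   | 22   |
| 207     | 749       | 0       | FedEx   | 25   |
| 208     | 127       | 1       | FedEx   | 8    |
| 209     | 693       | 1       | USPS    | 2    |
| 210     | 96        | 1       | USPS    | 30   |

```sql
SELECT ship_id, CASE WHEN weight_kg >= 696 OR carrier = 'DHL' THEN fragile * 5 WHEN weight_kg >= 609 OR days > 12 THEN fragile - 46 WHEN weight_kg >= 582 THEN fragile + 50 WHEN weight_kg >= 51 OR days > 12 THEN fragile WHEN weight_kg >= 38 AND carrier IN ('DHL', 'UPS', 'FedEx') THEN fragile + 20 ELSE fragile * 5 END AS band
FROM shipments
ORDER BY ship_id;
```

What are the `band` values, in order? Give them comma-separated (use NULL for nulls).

-45, -45, -46, 0, -45, 0, 0, 0, 1, -45, -45

ship_id=200: weight_kg >= 609 OR days > 12 → -45
ship_id=201: weight_kg >= 609 OR days > 12 → -45
ship_id=202: weight_kg >= 609 OR days > 12 → -46
ship_id=203: weight_kg >= 696 OR carrier = 'DHL' → 0
ship_id=204: weight_kg >= 609 OR days > 12 → -45
ship_id=205: weight_kg >= 51 OR days > 12 → 0
ship_id=206: weight_kg >= 696 OR carrier = 'DHL' → 0
ship_id=207: weight_kg >= 696 OR carrier = 'DHL' → 0
ship_id=208: weight_kg >= 51 OR days > 12 → 1
ship_id=209: weight_kg >= 609 OR days > 12 → -45
ship_id=210: weight_kg >= 609 OR days > 12 → -45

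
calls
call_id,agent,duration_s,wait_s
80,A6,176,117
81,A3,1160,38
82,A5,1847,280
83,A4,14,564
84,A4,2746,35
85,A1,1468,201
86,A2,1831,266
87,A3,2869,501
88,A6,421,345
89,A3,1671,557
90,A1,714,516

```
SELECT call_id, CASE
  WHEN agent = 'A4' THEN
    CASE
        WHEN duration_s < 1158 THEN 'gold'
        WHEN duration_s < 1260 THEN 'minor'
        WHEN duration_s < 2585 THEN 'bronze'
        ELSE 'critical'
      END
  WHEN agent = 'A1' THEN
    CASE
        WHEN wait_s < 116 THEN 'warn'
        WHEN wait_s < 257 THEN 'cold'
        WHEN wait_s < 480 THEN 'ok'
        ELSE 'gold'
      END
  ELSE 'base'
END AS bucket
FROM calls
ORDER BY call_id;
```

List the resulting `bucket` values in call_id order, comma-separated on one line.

base, base, base, gold, critical, cold, base, base, base, base, gold

call_id=80: agent='A6' → outer ELSE → base
call_id=81: agent='A3' → outer ELSE → base
call_id=82: agent='A5' → outer ELSE → base
call_id=83: agent='A4' → inner[duration_s < 1158] → gold
call_id=84: agent='A4' → inner[ELSE] → critical
call_id=85: agent='A1' → inner[wait_s < 257] → cold
call_id=86: agent='A2' → outer ELSE → base
call_id=87: agent='A3' → outer ELSE → base
call_id=88: agent='A6' → outer ELSE → base
call_id=89: agent='A3' → outer ELSE → base
call_id=90: agent='A1' → inner[ELSE] → gold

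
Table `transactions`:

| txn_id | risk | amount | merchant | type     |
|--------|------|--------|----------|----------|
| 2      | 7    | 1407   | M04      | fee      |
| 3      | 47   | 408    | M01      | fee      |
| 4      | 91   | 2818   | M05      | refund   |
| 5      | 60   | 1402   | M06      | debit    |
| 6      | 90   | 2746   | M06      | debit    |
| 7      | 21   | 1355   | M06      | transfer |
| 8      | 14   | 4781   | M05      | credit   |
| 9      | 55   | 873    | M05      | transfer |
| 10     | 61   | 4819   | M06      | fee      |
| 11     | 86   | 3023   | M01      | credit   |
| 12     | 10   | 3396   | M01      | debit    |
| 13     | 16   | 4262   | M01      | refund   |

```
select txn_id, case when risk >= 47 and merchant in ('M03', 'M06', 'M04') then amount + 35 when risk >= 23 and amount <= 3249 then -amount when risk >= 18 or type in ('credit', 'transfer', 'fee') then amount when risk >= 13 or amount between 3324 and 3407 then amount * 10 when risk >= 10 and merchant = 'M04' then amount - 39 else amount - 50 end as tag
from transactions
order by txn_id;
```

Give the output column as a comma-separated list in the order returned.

1407, -408, -2818, 1437, 2781, 1355, 4781, -873, 4854, -3023, 33960, 42620

txn_id=2: risk >= 18 or type in ('credit', 'transfer', 'fee') → 1407
txn_id=3: risk >= 23 and amount <= 3249 → -408
txn_id=4: risk >= 23 and amount <= 3249 → -2818
txn_id=5: risk >= 47 and merchant in ('M03', 'M06', 'M04') → 1437
txn_id=6: risk >= 47 and merchant in ('M03', 'M06', 'M04') → 2781
txn_id=7: risk >= 18 or type in ('credit', 'transfer', 'fee') → 1355
txn_id=8: risk >= 18 or type in ('credit', 'transfer', 'fee') → 4781
txn_id=9: risk >= 23 and amount <= 3249 → -873
txn_id=10: risk >= 47 and merchant in ('M03', 'M06', 'M04') → 4854
txn_id=11: risk >= 23 and amount <= 3249 → -3023
txn_id=12: risk >= 13 or amount between 3324 and 3407 → 33960
txn_id=13: risk >= 13 or amount between 3324 and 3407 → 42620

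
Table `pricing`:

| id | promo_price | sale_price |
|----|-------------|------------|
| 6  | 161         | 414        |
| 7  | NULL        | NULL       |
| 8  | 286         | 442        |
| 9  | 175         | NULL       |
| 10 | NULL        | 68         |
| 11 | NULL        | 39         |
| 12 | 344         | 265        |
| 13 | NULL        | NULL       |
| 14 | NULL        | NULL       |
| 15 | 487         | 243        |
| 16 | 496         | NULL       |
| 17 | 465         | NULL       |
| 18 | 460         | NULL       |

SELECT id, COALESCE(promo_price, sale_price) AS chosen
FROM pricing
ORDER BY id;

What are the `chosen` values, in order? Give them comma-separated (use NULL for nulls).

id=6: promo_price=161 → 161
id=7: promo_price=NULL, sale_price=NULL (all NULL) → NULL
id=8: promo_price=286 → 286
id=9: promo_price=175 → 175
id=10: promo_price=NULL, sale_price=68 → 68
id=11: promo_price=NULL, sale_price=39 → 39
id=12: promo_price=344 → 344
id=13: promo_price=NULL, sale_price=NULL (all NULL) → NULL
id=14: promo_price=NULL, sale_price=NULL (all NULL) → NULL
id=15: promo_price=487 → 487
id=16: promo_price=496 → 496
id=17: promo_price=465 → 465
id=18: promo_price=460 → 460

161, NULL, 286, 175, 68, 39, 344, NULL, NULL, 487, 496, 465, 460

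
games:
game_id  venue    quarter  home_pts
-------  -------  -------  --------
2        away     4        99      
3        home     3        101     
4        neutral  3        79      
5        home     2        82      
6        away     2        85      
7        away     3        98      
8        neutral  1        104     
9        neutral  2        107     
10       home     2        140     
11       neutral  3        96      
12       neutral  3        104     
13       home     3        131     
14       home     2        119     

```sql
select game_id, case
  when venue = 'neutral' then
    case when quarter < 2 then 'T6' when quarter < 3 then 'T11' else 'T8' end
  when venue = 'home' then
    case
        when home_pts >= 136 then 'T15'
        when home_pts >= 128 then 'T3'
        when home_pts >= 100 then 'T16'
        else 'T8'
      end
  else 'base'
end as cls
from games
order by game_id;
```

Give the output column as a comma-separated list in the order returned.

base, T16, T8, T8, base, base, T6, T11, T15, T8, T8, T3, T16

game_id=2: venue='away' → outer ELSE → base
game_id=3: venue='home' → inner[home_pts >= 100] → T16
game_id=4: venue='neutral' → inner[ELSE] → T8
game_id=5: venue='home' → inner[ELSE] → T8
game_id=6: venue='away' → outer ELSE → base
game_id=7: venue='away' → outer ELSE → base
game_id=8: venue='neutral' → inner[quarter < 2] → T6
game_id=9: venue='neutral' → inner[quarter < 3] → T11
game_id=10: venue='home' → inner[home_pts >= 136] → T15
game_id=11: venue='neutral' → inner[ELSE] → T8
game_id=12: venue='neutral' → inner[ELSE] → T8
game_id=13: venue='home' → inner[home_pts >= 128] → T3
game_id=14: venue='home' → inner[home_pts >= 100] → T16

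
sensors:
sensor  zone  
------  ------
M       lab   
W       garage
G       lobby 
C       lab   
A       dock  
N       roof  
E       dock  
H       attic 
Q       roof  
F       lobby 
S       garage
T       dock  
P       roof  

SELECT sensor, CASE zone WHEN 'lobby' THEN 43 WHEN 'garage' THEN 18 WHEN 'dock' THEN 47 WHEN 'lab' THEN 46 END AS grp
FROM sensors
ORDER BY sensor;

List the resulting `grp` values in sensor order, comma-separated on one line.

47, 46, 47, 43, 43, NULL, 46, NULL, NULL, NULL, 18, 47, 18

sensor=A: zone='dock' → 47
sensor=C: zone='lab' → 46
sensor=E: zone='dock' → 47
sensor=F: zone='lobby' → 43
sensor=G: zone='lobby' → 43
sensor=H: (no match → NULL) → NULL
sensor=M: zone='lab' → 46
sensor=N: (no match → NULL) → NULL
sensor=P: (no match → NULL) → NULL
sensor=Q: (no match → NULL) → NULL
sensor=S: zone='garage' → 18
sensor=T: zone='dock' → 47
sensor=W: zone='garage' → 18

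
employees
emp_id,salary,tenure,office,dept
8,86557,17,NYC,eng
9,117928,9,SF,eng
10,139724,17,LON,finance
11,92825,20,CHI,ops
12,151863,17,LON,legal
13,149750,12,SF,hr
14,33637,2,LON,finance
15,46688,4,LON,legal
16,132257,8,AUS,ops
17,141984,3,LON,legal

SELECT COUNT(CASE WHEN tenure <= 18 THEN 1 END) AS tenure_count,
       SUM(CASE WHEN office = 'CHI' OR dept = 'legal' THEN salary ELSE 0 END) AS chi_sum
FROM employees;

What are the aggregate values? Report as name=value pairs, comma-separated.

tenure_count=9, chi_sum=433360

[tenure_count: tenure <= 18]
emp_id=8: ✓ → 1
emp_id=9: ✓ → 1
emp_id=10: ✓ → 1
emp_id=11: ✗
emp_id=12: ✓ → 1
emp_id=13: ✓ → 1
emp_id=14: ✓ → 1
emp_id=15: ✓ → 1
emp_id=16: ✓ → 1
emp_id=17: ✓ → 1
tenure_count = COUNT(1, 1, 1, 1, 1, 1, 1, 1, 1) = 9
—
[chi_sum: office = 'CHI' OR dept = 'legal']
emp_id=8: ✗
emp_id=9: ✗
emp_id=10: ✗
emp_id=11: ✓ → 92825
emp_id=12: ✓ → 151863
emp_id=13: ✗
emp_id=14: ✗
emp_id=15: ✓ → 46688
emp_id=16: ✗
emp_id=17: ✓ → 141984
chi_sum = 92825 + 151863 + 46688 + 141984 = 433360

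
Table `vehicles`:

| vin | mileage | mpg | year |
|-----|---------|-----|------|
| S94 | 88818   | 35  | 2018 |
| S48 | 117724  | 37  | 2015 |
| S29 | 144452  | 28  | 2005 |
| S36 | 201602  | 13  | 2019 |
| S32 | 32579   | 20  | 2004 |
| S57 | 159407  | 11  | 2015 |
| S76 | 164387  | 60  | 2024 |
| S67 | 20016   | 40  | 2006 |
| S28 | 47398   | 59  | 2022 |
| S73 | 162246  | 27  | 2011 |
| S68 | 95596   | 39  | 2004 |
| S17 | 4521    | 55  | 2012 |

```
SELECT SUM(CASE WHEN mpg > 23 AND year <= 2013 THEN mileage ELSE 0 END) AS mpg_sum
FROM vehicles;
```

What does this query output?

426831

vin=S94: ✗
vin=S48: ✗
vin=S29: ✓ → 144452
vin=S36: ✗
vin=S32: ✗
vin=S57: ✗
vin=S76: ✗
vin=S67: ✓ → 20016
vin=S28: ✗
vin=S73: ✓ → 162246
vin=S68: ✓ → 95596
vin=S17: ✓ → 4521
mpg_sum = 144452 + 20016 + 162246 + 95596 + 4521 = 426831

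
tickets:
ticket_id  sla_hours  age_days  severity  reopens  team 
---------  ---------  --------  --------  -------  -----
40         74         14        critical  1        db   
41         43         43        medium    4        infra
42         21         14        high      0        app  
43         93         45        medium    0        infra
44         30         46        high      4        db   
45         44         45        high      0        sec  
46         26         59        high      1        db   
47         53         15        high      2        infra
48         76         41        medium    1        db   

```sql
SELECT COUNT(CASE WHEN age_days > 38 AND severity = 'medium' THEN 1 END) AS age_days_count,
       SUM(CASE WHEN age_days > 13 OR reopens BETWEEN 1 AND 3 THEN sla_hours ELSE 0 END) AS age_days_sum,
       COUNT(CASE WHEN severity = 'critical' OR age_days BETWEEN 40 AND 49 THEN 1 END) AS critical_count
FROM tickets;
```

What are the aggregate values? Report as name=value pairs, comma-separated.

age_days_count=3, age_days_sum=460, critical_count=6

[age_days_count: age_days > 38 AND severity = 'medium']
ticket_id=40: ✗
ticket_id=41: ✓ → 1
ticket_id=42: ✗
ticket_id=43: ✓ → 1
ticket_id=44: ✗
ticket_id=45: ✗
ticket_id=46: ✗
ticket_id=47: ✗
ticket_id=48: ✓ → 1
age_days_count = COUNT(1, 1, 1) = 3
—
[age_days_sum: age_days > 13 OR reopens BETWEEN 1 AND 3]
ticket_id=40: ✓ → 74
ticket_id=41: ✓ → 43
ticket_id=42: ✓ → 21
ticket_id=43: ✓ → 93
ticket_id=44: ✓ → 30
ticket_id=45: ✓ → 44
ticket_id=46: ✓ → 26
ticket_id=47: ✓ → 53
ticket_id=48: ✓ → 76
age_days_sum = 74 + 43 + 21 + 93 + 30 + 44 + 26 + 53 + 76 = 460
—
[critical_count: severity = 'critical' OR age_days BETWEEN 40 AND 49]
ticket_id=40: ✓ → 1
ticket_id=41: ✓ → 1
ticket_id=42: ✗
ticket_id=43: ✓ → 1
ticket_id=44: ✓ → 1
ticket_id=45: ✓ → 1
ticket_id=46: ✗
ticket_id=47: ✗
ticket_id=48: ✓ → 1
critical_count = COUNT(1, 1, 1, 1, 1, 1) = 6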